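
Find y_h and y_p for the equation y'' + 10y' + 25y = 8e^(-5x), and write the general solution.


Characteristic polynomial (r + 5)² = 0; repeated root r = -5.
y_h = (C₁ + C₂x)e^(-5x). Forcing matches the repeated root (resonance), so try y_p = Ax² e^(-5x).
Substitute and solve for A: 2A = 8, so A = 4.
General solution: y = (C₁ + C₂x + 4x²)e^(-5x).


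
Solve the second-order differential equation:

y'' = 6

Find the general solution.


Characteristic polynomial (r - 0)² = 0; repeated root r = 0.
y_h = (C₁ + C₂x). Forcing matches the repeated root (resonance), so try y_p = Ax².
Substitute and solve for A: 2A = 6, so A = 3.
General solution: y = C₁ + C₂x + 3x².


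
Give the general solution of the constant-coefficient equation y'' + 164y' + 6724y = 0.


Characteristic equation: r² + 164r + 6724 = 0, i.e. (r + 82)² = 0.
Repeated root r = -82; include an x factor for the second linearly independent solution.
General solution: y = (C₁ + C₂x)e^(-82x).


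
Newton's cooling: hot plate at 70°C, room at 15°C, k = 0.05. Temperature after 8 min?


Newton's law: dT/dt = -k(T - T_a) has solution T(t) = T_a + (T₀ - T_a)e^(-kt).
Plug in T_a = 15, T₀ = 70, k = 0.05, t = 8: T(8) = 15 + (55)e^(-0.40) ≈ 51.9°C.


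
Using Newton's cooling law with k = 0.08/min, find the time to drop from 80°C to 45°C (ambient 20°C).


From T(t) = T_a + (T₀ - T_a)e^(-kt), set T(t) = 45:
(45 - 20) / (80 - 20) = e^(-0.08t), so t = -ln(0.417)/0.08 ≈ 10.9 minutes.


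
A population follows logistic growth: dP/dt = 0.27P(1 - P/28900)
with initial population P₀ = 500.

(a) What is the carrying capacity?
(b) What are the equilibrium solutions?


Logistic ODE dP/dt = 0.27P(1 - P/28900) has equilibria where dP/dt = 0, i.e. P = 0 or P = 28900.
The coefficient (1 - P/K) = 0 when P = K, identifying K = 28900 as the carrying capacity.
(a) K = 28900; (b) equilibria P = 0 and P = 28900.


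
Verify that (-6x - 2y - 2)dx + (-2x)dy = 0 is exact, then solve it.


Check exactness: ∂M/∂y = -2 and ∂N/∂x = -2; equal, so the equation is exact.
Integrate M with respect to x (treating y as constant): ∫M dx = -3x^2 - 2xy - 2x + h(y).
Differentiate w.r.t. y and set equal to N: all terms match, so h'(y) = 0 and h is a constant absorbed into C.
General solution: -3x^2 - 2xy - 2x = C.


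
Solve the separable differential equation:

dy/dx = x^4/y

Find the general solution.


Separate variables: y dy = x^4 dx.
Integrate both sides: y²/2 = (1/5)x^5 + C₀.
Multiply by 2: y² = (2/5)x^5 + C.


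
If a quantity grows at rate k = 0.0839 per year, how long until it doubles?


Exponential growth: P(t) = P₀ e^(0.0839t). Set P(t)/P₀ = 2: e^(0.0839t) = 2.
Solve: t = ln(2)/0.0839 ≈ 8.26 years.


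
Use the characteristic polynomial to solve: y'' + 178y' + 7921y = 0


Characteristic equation: r² + 178r + 7921 = 0, i.e. (r + 89)² = 0.
Repeated root r = -89; include an x factor for the second linearly independent solution.
General solution: y = (C₁ + C₂x)e^(-89x).


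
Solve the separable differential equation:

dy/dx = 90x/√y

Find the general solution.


Separate: √y dy = 90x dx.
Integrate: (2/3)y^(3/2) = 45x² + C.


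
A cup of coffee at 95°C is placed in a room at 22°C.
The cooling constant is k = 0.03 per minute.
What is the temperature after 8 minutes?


Newton's law: dT/dt = -k(T - T_a) has solution T(t) = T_a + (T₀ - T_a)e^(-kt).
Plug in T_a = 22, T₀ = 95, k = 0.03, t = 8: T(8) = 22 + (73)e^(-0.24) ≈ 79.4°C.


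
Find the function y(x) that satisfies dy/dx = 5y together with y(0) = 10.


General solution of y' = 5y is y = Ce^(5x).
Apply y(0) = 10: C = 10.
Particular solution: y = 10e^(5x).


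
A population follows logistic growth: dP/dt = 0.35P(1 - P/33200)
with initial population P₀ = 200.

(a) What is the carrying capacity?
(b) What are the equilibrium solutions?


Logistic ODE dP/dt = 0.35P(1 - P/33200) has equilibria where dP/dt = 0, i.e. P = 0 or P = 33200.
The coefficient (1 - P/K) = 0 when P = K, identifying K = 33200 as the carrying capacity.
(a) K = 33200; (b) equilibria P = 0 and P = 33200.


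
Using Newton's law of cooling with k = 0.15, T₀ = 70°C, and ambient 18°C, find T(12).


Newton's law: dT/dt = -k(T - T_a) has solution T(t) = T_a + (T₀ - T_a)e^(-kt).
Plug in T_a = 18, T₀ = 70, k = 0.15, t = 12: T(12) = 18 + (52)e^(-1.80) ≈ 26.6°C.


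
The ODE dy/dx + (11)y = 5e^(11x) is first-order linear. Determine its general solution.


P(x) = 11 ⇒ μ = e^(11x).
(μ y)' = 5e^(22x) ⇒ μ y = (5/22)e^(22x) + C.
Divide by μ: y = (5/22)e^(11x) + Ce^(-11x).


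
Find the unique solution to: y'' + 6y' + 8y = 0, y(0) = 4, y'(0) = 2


Characteristic roots of r² + 6r + 8 = 0 are -4, -2.
General solution y = c₁ e^(-4x) + c₂ e^(-2x).
Apply y(0) = 4: c₁ + c₂ = 4. Apply y'(0) = 2: -4 c₁ - 2 c₂ = 2.
Solve: c₁ = -5, c₂ = 9.
Particular solution: y = -5e^(-4x) + 9e^(-2x).


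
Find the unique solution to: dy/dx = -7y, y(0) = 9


General solution of y' = -7y is y = Ce^(-7x).
Apply y(0) = 9: C = 9.
Particular solution: y = 9e^(-7x).


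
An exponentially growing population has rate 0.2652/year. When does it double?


Exponential growth: P(t) = P₀ e^(0.2652t). Set P(t)/P₀ = 2: e^(0.2652t) = 2.
Solve: t = ln(2)/0.2652 ≈ 2.61 years.


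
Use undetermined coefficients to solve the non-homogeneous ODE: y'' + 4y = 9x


Homogeneous: r² + 4 = 0 ⇒ r = ±2i, y_h = C₁cos(2x) + C₂sin(2x).
Polynomial forcing; try y_p = Ax + B. Then y_p'' + 4 y_p = 4(Ax + B) = 9x, so B = 0 and A = 9/4.
General solution: y = C₁cos(2x) + C₂sin(2x) + (9/4)x.


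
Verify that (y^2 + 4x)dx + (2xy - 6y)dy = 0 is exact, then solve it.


Check exactness: ∂M/∂y = 2y and ∂N/∂x = 2y; equal, so the equation is exact.
Integrate M with respect to x (treating y as constant): ∫M dx = xy^2 + 2x^2 + h(y).
Differentiate w.r.t. y and set equal to N: the x-dependent terms already match, leaving h'(y) = -6y. Integrate: h(y) = -3y^2.
So F(x,y) = xy^2 + 2x^2 - 3y^2.
General solution: xy^2 + 2x^2 - 3y^2 = C.


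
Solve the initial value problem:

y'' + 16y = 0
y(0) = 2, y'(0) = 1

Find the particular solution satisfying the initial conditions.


Characteristic roots of r² + 16 = 0 are ±4i, so y = C₁cos(4x) + C₂sin(4x).
Apply y(0) = 2: C₁ = 2. Differentiate and apply y'(0) = 1: 4·C₂ = 1, so C₂ = 1/4.
Particular solution: y = 2cos(4x) + (1/4)sin(4x).


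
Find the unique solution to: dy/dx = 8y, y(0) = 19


General solution of y' = 8y is y = Ce^(8x).
Apply y(0) = 19: C = 19.
Particular solution: y = 19e^(8x).


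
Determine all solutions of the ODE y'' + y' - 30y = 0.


Characteristic equation: r² + r - 30 = 0.
Factor: (r + 6)(r - 5) = 0 ⇒ r = -6, 5 (distinct real).
General solution: y = C₁e^(-6x) + C₂e^(5x).


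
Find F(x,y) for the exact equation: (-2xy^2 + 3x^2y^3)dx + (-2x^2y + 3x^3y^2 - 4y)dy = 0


Check exactness: ∂M/∂y = -4xy + 9x^2y^2 and ∂N/∂x = -4xy + 9x^2y^2; equal, so the equation is exact.
Integrate M with respect to x (treating y as constant): ∫M dx = -x^2y^2 + x^3y^3 + h(y).
Differentiate w.r.t. y and set equal to N: the x-dependent terms already match, leaving h'(y) = -4y. Integrate: h(y) = -2y^2.
So F(x,y) = -x^2y^2 + x^3y^3 - 2y^2.
General solution: -x^2y^2 + x^3y^3 - 2y^2 = C.


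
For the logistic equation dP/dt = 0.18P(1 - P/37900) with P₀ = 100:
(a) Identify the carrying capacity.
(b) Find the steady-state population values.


Logistic ODE dP/dt = 0.18P(1 - P/37900) has equilibria where dP/dt = 0, i.e. P = 0 or P = 37900.
The coefficient (1 - P/K) = 0 when P = K, identifying K = 37900 as the carrying capacity.
(a) K = 37900; (b) equilibria P = 0 and P = 37900.


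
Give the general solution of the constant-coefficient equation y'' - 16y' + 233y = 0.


Characteristic equation: r² - 16r + 233 = 0.
Discriminant is negative; roots r = 8 ± 13i (complex conjugate pair).
General solution uses e^(α x)(C₁ cos(β x) + C₂ sin(β x)): y = e^(8x)(C₁cos(13x) + C₂sin(13x)).


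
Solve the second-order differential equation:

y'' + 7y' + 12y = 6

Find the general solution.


Characteristic roots of r² + 7r + 12 = 0 are -4, -3.
y_h = C₁e^(-4x) + C₂e^(-3x).
Constant forcing; try y_p = A. Then 12A = 6 ⇒ A = 1/2.
General solution: y = C₁e^(-4x) + C₂e^(-3x) + 1/2.


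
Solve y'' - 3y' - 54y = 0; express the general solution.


Characteristic equation: r² - 3r - 54 = 0.
Factor: (r - 9)(r + 6) = 0 ⇒ r = 9, -6 (distinct real).
General solution: y = C₁e^(9x) + C₂e^(-6x).


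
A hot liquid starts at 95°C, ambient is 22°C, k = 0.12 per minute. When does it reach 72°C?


From T(t) = T_a + (T₀ - T_a)e^(-kt), set T(t) = 72:
(72 - 22) / (95 - 22) = e^(-0.12t), so t = -ln(0.685)/0.12 ≈ 3.2 minutes.


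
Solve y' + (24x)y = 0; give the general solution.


P(x) = 24x ⇒ μ = e^(12x²).
Q(x) = 0 so μ y is constant: y = Ce^(-12x²).


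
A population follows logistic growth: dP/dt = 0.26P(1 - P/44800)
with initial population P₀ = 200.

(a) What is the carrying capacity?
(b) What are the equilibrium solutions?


Logistic ODE dP/dt = 0.26P(1 - P/44800) has equilibria where dP/dt = 0, i.e. P = 0 or P = 44800.
The coefficient (1 - P/K) = 0 when P = K, identifying K = 44800 as the carrying capacity.
(a) K = 44800; (b) equilibria P = 0 and P = 44800.


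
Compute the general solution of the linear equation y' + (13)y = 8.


P(x) = 13, Q(x) = 8; integrating factor μ = e^(13x).
(μ y)' = 8e^(13x) ⇒ μ y = (8/13)e^(13x) + C.
Divide by μ: y = 8/13 + Ce^(-13x).


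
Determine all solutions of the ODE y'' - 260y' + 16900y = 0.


Characteristic equation: r² - 260r + 16900 = 0, i.e. (r - 130)² = 0.
Repeated root r = 130; include an x factor for the second linearly independent solution.
General solution: y = (C₁ + C₂x)e^(130x).


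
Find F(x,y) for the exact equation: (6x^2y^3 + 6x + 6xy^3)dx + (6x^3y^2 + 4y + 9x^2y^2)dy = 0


Check exactness: ∂M/∂y = 18x^2y^2 + 18xy^2 and ∂N/∂x = 18x^2y^2 + 18xy^2; equal, so the equation is exact.
Integrate M with respect to x (treating y as constant): ∫M dx = 2x^3y^3 + 3x^2 + 3x^2y^3 + h(y).
Differentiate w.r.t. y and set equal to N: the x-dependent terms already match, leaving h'(y) = 4y. Integrate: h(y) = 2y^2.
So F(x,y) = 2x^3y^3 + 2y^2 + 3x^2 + 3x^2y^3.
General solution: 2x^3y^3 + 2y^2 + 3x^2 + 3x^2y^3 = C.


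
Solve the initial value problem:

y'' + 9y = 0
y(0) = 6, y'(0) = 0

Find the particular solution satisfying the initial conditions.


Characteristic roots of r² + 9 = 0 are ±3i, so y = C₁cos(3x) + C₂sin(3x).
Apply y(0) = 6: C₁ = 6. Differentiate and apply y'(0) = 0: 3·C₂ = 0, so C₂ = 0.
Particular solution: y = 6cos(3x).


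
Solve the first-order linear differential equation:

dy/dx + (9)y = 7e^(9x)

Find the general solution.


P(x) = 9 ⇒ μ = e^(9x).
(μ y)' = 7e^(18x) ⇒ μ y = (7/18)e^(18x) + C.
Divide by μ: y = (7/18)e^(9x) + Ce^(-9x).


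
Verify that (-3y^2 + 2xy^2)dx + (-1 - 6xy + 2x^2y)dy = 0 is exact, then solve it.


Check exactness: ∂M/∂y = -6y + 4xy and ∂N/∂x = -6y + 4xy; equal, so the equation is exact.
Integrate M with respect to x (treating y as constant): ∫M dx = -3xy^2 + x^2y^2 + h(y).
Differentiate w.r.t. y and set equal to N: the x-dependent terms already match, leaving h'(y) = -1. Integrate: h(y) = -y.
So F(x,y) = -y - 3xy^2 + x^2y^2.
General solution: -y - 3xy^2 + x^2y^2 = C.


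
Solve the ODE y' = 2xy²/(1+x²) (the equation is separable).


Separate: dy/y² = 2x/(1+x²) dx.
Integrate LHS: ∫ dy/y² = -1/y.
Integrate RHS via u = 1+x²: ln(1+x²) + C.
Result: -1/y = ln(1+x²) + C.


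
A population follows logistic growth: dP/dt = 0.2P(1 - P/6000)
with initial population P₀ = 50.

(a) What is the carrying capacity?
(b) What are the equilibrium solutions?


Logistic ODE dP/dt = 0.2P(1 - P/6000) has equilibria where dP/dt = 0, i.e. P = 0 or P = 6000.
The coefficient (1 - P/K) = 0 when P = K, identifying K = 6000 as the carrying capacity.
(a) K = 6000; (b) equilibria P = 0 and P = 6000.


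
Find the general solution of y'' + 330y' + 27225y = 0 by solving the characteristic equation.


Characteristic equation: r² + 330r + 27225 = 0, i.e. (r + 165)² = 0.
Repeated root r = -165; include an x factor for the second linearly independent solution.
General solution: y = (C₁ + C₂x)e^(-165x).


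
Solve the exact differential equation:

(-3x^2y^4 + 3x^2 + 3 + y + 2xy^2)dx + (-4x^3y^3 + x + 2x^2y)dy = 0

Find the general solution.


Check exactness: ∂M/∂y = -12x^2y^3 + 1 + 4xy and ∂N/∂x = -12x^2y^3 + 1 + 4xy; equal, so the equation is exact.
Integrate M with respect to x (treating y as constant): ∫M dx = -x^3y^4 + x^3 + 3x + xy + x^2y^2 + h(y).
Differentiate w.r.t. y and set equal to N: all terms match, so h'(y) = 0 and h is a constant absorbed into C.
General solution: -x^3y^4 + x^3 + 3x + xy + x^2y^2 = C.


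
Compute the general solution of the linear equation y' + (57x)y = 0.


P(x) = 57x ⇒ μ = e^((57/2)x²).
Q(x) = 0 so μ y is constant: y = Ce^(-(57/2)x²).


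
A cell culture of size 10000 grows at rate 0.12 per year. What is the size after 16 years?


The ODE dP/dt = 0.12P has solution P(t) = P(0)e^(0.12t).
Substitute P(0) = 10000 and t = 16: P(16) = 10000 e^(1.92) ≈ 68210.


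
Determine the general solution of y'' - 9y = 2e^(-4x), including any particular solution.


Characteristic roots of r² - 9 = 0 are 3, -3.
y_h = C₁e^(3x) + C₂e^(-3x).
Forcing exponent -4 is not a characteristic root; try y_p = Ae^(-4x).
Substitute: A·(16 + (0)·-4 + (-9)) = A·7 = 2, so A = 2/7.
General solution: y = C₁e^(3x) + C₂e^(-3x) + (2/7)e^(-4x).


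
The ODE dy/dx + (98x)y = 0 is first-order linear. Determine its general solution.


P(x) = 98x ⇒ μ = e^(49x²).
Q(x) = 0 so μ y is constant: y = Ce^(-49x²).


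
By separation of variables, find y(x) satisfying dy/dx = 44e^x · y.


Separate variables: dy/y = 44e^x dx.
Integrate: ln|y| = 44e^x + C₀.
Exponentiate: y = Ce^(44e^x).


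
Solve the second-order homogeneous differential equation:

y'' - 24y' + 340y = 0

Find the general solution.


Characteristic equation: r² - 24r + 340 = 0.
Discriminant is negative; roots r = 12 ± 14i (complex conjugate pair).
General solution uses e^(α x)(C₁ cos(β x) + C₂ sin(β x)): y = e^(12x)(C₁cos(14x) + C₂sin(14x)).


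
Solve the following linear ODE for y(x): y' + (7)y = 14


P(x) = 7, Q(x) = 14; integrating factor μ = e^(7x).
(μ y)' = 14e^(7x) ⇒ μ y = 2e^(7x) + C.
Divide by μ: y = 2 + Ce^(-7x).


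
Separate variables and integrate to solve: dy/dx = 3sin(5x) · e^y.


Separate: e^(-y) dy = 3sin(5x) dx.
Integrate: -e^(-y) = -(3/5)cos(5x) + C₀.
Rearrange: e^(-y) = (3/5)cos(5x) + C.


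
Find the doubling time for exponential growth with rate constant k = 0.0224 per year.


Exponential growth: P(t) = P₀ e^(0.0224t). Set P(t)/P₀ = 2: e^(0.0224t) = 2.
Solve: t = ln(2)/0.0224 ≈ 30.94 years.


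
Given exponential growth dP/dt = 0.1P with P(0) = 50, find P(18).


The ODE dP/dt = 0.1P has solution P(t) = P(0)e^(0.1t).
Substitute P(0) = 50 and t = 18: P(18) = 50 e^(1.80) ≈ 302.


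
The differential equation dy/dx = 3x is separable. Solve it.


Integrate both sides with respect to x: y = ∫ 3x dx = (3/2)x^2 + C.


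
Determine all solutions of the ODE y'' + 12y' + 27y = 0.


Characteristic equation: r² + 12r + 27 = 0.
Factor: (r + 3)(r + 9) = 0 ⇒ r = -3, -9 (distinct real).
General solution: y = C₁e^(-3x) + C₂e^(-9x).


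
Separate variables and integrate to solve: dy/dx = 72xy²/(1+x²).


Separate: dy/y² = 72x/(1+x²) dx.
Integrate LHS: ∫ dy/y² = -1/y.
Integrate RHS via u = 1+x²: 36ln(1+x²) + C.
Result: -1/y = 36ln(1+x²) + C.


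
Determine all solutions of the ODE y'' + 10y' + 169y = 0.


Characteristic equation: r² + 10r + 169 = 0.
Discriminant is negative; roots r = -5 ± 12i (complex conjugate pair).
General solution uses e^(α x)(C₁ cos(β x) + C₂ sin(β x)): y = e^(-5x)(C₁cos(12x) + C₂sin(12x)).


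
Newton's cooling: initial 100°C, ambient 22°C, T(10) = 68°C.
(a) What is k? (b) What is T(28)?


Newton's law: T(t) = T_a + (T₀ - T_a)e^(-kt).
(a) Use T(10) = 68: (68 - 22)/(100 - 22) = e^(-k·10), so k = -ln(0.590)/10 ≈ 0.0528.
(b) Apply k to t = 28: T(28) = 22 + (78)e^(-1.479) ≈ 39.8°C.


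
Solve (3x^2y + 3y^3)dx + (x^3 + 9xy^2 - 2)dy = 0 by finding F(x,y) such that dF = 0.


Check exactness: ∂M/∂y = 3x^2 + 9y^2 and ∂N/∂x = 3x^2 + 9y^2; equal, so the equation is exact.
Integrate M with respect to x (treating y as constant): ∫M dx = x^3y + 3xy^3 + h(y).
Differentiate w.r.t. y and set equal to N: the x-dependent terms already match, leaving h'(y) = -2. Integrate: h(y) = -2y.
So F(x,y) = x^3y + 3xy^3 - 2y.
General solution: x^3y + 3xy^3 - 2y = C.


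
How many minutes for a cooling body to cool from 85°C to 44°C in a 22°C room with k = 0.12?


From T(t) = T_a + (T₀ - T_a)e^(-kt), set T(t) = 44:
(44 - 22) / (85 - 22) = e^(-0.12t), so t = -ln(0.349)/0.12 ≈ 8.8 minutes.


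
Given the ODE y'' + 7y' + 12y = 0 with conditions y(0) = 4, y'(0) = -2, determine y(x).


Characteristic roots of r² + 7r + 12 = 0 are -3, -4.
General solution y = c₁ e^(-3x) + c₂ e^(-4x).
Apply y(0) = 4: c₁ + c₂ = 4. Apply y'(0) = -2: -3 c₁ - 4 c₂ = -2.
Solve: c₁ = 14, c₂ = -10.
Particular solution: y = 14e^(-3x) - 10e^(-4x).


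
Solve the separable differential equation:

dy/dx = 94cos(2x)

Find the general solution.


g(y) = 1, so integrate directly: y = ∫ 94cos(2x) dx = 47sin(2x) + C.


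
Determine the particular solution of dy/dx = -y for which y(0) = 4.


General solution of y' = -y is y = Ce^(-x).
Apply y(0) = 4: C = 4.
Particular solution: y = 4e^(-x).


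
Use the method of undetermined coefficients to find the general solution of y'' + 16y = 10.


Homogeneous part: r² + 16 = 0 ⇒ r = ±4i, so y_h = C₁cos(4x) + C₂sin(4x).
Try constant y_p = A; plug in: 16A = 10 ⇒ A = 5/8.
General solution: y = C₁cos(4x) + C₂sin(4x) + 5/8.


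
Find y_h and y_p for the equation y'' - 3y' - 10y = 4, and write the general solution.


Characteristic roots of r² - 3r - 10 = 0 are 5, -2.
y_h = C₁e^(5x) + C₂e^(-2x).
Forcing exponent 0 is not a characteristic root; try y_p = A.
Substitute: A·(0 + (-3)·0 + (-10)) = A·-10 = 4, so A = -2/5.
General solution: y = C₁e^(5x) + C₂e^(-2x) - 2/5.


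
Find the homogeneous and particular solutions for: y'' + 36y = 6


Homogeneous part: r² + 36 = 0 ⇒ r = ±6i, so y_h = C₁cos(6x) + C₂sin(6x).
Try constant y_p = A; plug in: 36A = 6 ⇒ A = 1/6.
General solution: y = C₁cos(6x) + C₂sin(6x) + 1/6.


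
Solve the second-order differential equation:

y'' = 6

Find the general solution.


Characteristic polynomial (r - 0)² = 0; repeated root r = 0.
y_h = (C₁ + C₂x). Forcing matches the repeated root (resonance), so try y_p = Ax².
Substitute and solve for A: 2A = 6, so A = 3.
General solution: y = C₁ + C₂x + 3x².


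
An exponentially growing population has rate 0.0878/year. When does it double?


Exponential growth: P(t) = P₀ e^(0.0878t). Set P(t)/P₀ = 2: e^(0.0878t) = 2.
Solve: t = ln(2)/0.0878 ≈ 7.89 years.


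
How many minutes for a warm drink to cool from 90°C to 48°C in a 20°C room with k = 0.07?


From T(t) = T_a + (T₀ - T_a)e^(-kt), set T(t) = 48:
(48 - 20) / (90 - 20) = e^(-0.07t), so t = -ln(0.400)/0.07 ≈ 13.1 minutes.


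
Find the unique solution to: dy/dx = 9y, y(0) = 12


General solution of y' = 9y is y = Ce^(9x).
Apply y(0) = 12: C = 12.
Particular solution: y = 12e^(9x).


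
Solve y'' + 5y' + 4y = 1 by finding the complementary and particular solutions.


Characteristic roots of r² + 5r + 4 = 0 are -4, -1.
y_h = C₁e^(-4x) + C₂e^(-x).
Constant forcing; try y_p = A. Then 4A = 1 ⇒ A = 1/4.
General solution: y = C₁e^(-4x) + C₂e^(-x) + 1/4.


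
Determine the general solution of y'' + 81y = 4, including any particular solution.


Homogeneous part: r² + 81 = 0 ⇒ r = ±9i, so y_h = C₁cos(9x) + C₂sin(9x).
Try constant y_p = A; plug in: 81A = 4 ⇒ A = 4/81.
General solution: y = C₁cos(9x) + C₂sin(9x) + 4/81.


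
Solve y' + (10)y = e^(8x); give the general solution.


P(x) = 10 ⇒ μ = e^(10x).
(μ y)' = e^(18x) ⇒ μ y = e^(18x)/18 + C.
Divide by μ: y = (1/18)e^(8x) + Ce^(-10x).


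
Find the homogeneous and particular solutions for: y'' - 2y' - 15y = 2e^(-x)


Characteristic roots of r² - 2r - 15 = 0 are 5, -3.
y_h = C₁e^(5x) + C₂e^(-3x).
Forcing exponent -1 is not a characteristic root; try y_p = Ae^(-x).
Substitute: A·(1 + (-2)·-1 + (-15)) = A·-12 = 2, so A = -1/6.
General solution: y = C₁e^(5x) + C₂e^(-3x) - (1/6)e^(-x).


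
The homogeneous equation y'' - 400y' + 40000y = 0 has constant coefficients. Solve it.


Characteristic equation: r² - 400r + 40000 = 0, i.e. (r - 200)² = 0.
Repeated root r = 200; include an x factor for the second linearly independent solution.
General solution: y = (C₁ + C₂x)e^(200x).


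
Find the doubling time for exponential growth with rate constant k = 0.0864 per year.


Exponential growth: P(t) = P₀ e^(0.0864t). Set P(t)/P₀ = 2: e^(0.0864t) = 2.
Solve: t = ln(2)/0.0864 ≈ 8.02 years.


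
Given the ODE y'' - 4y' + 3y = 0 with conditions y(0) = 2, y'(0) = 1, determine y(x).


Characteristic roots of r² - 4r + 3 = 0 are 1, 3.
General solution y = c₁ e^(x) + c₂ e^(3x).
Apply y(0) = 2: c₁ + c₂ = 2. Apply y'(0) = 1: 1 c₁ + 3 c₂ = 1.
Solve: c₁ = 5/2, c₂ = -1/2.
Particular solution: y = (5/2)e^(x) - (1/2)e^(3x).


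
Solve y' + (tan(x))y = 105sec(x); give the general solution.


P(x) = tan(x) ⇒ μ = e^(∫tan(x)dx) = sec(x).
(sec(x) y)' = 105sec²(x) ⇒ sec(x) y = 105tan(x) + C.
Multiply by cos(x): y = 105sin(x) + C·cos(x).


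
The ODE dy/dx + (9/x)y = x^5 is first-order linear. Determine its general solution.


P(x) = 9/x ⇒ μ = x^9.
(x^9 y)' = x^14 ⇒ x^9 y = x^15/(15) + C.
Solve for y: y = (1/15)x^6 + C/x^9.


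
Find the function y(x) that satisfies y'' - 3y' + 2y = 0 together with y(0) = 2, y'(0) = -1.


Characteristic roots of r² - 3r + 2 = 0 are 2, 1.
General solution y = c₁ e^(2x) + c₂ e^(x).
Apply y(0) = 2: c₁ + c₂ = 2. Apply y'(0) = -1: 2 c₁ + 1 c₂ = -1.
Solve: c₁ = -3, c₂ = 5.
Particular solution: y = -3e^(2x) + 5e^(x).


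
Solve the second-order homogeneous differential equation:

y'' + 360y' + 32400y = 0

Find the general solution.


Characteristic equation: r² + 360r + 32400 = 0, i.e. (r + 180)² = 0.
Repeated root r = -180; include an x factor for the second linearly independent solution.
General solution: y = (C₁ + C₂x)e^(-180x).


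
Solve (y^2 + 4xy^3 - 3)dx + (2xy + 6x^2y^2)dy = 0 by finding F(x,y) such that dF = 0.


Check exactness: ∂M/∂y = 2y + 12xy^2 and ∂N/∂x = 2y + 12xy^2; equal, so the equation is exact.
Integrate M with respect to x (treating y as constant): ∫M dx = xy^2 + 2x^2y^3 - 3x + h(y).
Differentiate w.r.t. y and set equal to N: all terms match, so h'(y) = 0 and h is a constant absorbed into C.
General solution: xy^2 + 2x^2y^3 - 3x = C.


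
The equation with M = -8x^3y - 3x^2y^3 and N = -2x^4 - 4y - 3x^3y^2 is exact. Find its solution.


Check exactness: ∂M/∂y = -8x^3 - 9x^2y^2 and ∂N/∂x = -8x^3 - 9x^2y^2; equal, so the equation is exact.
Integrate M with respect to x (treating y as constant): ∫M dx = -2x^4y - x^3y^3 + h(y).
Differentiate w.r.t. y and set equal to N: the x-dependent terms already match, leaving h'(y) = -4y. Integrate: h(y) = -2y^2.
So F(x,y) = -2x^4y - 2y^2 - x^3y^3.
General solution: -2x^4y - 2y^2 - x^3y^3 = C.


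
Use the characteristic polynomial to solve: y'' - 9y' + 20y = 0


Characteristic equation: r² - 9r + 20 = 0.
Factor: (r - 4)(r - 5) = 0 ⇒ r = 4, 5 (distinct real).
General solution: y = C₁e^(4x) + C₂e^(5x).


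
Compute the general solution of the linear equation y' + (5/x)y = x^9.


P(x) = 5/x ⇒ μ = x^5.
(x^5 y)' = x^5·x^9 = x^14.
Integrate: x^5 y = x^15/(15) + C.
Solve for y: y = (1/15)x^10 + C/x^5.


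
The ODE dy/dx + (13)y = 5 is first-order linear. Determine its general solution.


P(x) = 13, Q(x) = 5; integrating factor μ = e^(13x).
(μ y)' = 5e^(13x) ⇒ μ y = (5/13)e^(13x) + C.
Divide by μ: y = 5/13 + Ce^(-13x).


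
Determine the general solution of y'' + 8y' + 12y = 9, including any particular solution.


Characteristic roots of r² + 8r + 12 = 0 are -6, -2.
y_h = C₁e^(-6x) + C₂e^(-2x).
Constant forcing; try y_p = A. Then 12A = 9 ⇒ A = 3/4.
General solution: y = C₁e^(-6x) + C₂e^(-2x) + 3/4.


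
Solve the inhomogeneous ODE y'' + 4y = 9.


Homogeneous part: r² + 4 = 0 ⇒ r = ±2i, so y_h = C₁cos(2x) + C₂sin(2x).
Try constant y_p = A; plug in: 4A = 9 ⇒ A = 9/4.
General solution: y = C₁cos(2x) + C₂sin(2x) + 9/4.


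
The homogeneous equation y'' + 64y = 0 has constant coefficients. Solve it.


Characteristic equation: r² + 64 = 0.
Discriminant is negative; roots r = 0 ± 8i (complex conjugate pair).
General solution uses e^(α x)(C₁ cos(β x) + C₂ sin(β x)): y = C₁cos(8x) + C₂sin(8x).


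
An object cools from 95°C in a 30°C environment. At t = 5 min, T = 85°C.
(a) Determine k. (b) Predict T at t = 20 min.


Newton's law: T(t) = T_a + (T₀ - T_a)e^(-kt).
(a) Use T(5) = 85: (85 - 30)/(95 - 30) = e^(-k·5), so k = -ln(0.846)/5 ≈ 0.0334.
(b) Apply k to t = 20: T(20) = 30 + (65)e^(-0.668) ≈ 63.3°C.


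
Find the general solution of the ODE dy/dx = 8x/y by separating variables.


Separate variables: y dy = 8x dx.
Integrate both sides: y²/2 = 4x^2 + C₀.
Multiply by 2: y² = 8x^2 + C.


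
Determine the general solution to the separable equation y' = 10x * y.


Separate variables: dy/y = 10x dx.
Integrate: ln|y| = 5x^2 + C₀.
Exponentiate: y = Ce^(5x^2).


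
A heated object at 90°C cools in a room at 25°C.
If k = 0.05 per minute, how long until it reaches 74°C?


From T(t) = T_a + (T₀ - T_a)e^(-kt), set T(t) = 74:
(74 - 25) / (90 - 25) = e^(-0.05t), so t = -ln(0.754)/0.05 ≈ 5.7 minutes.


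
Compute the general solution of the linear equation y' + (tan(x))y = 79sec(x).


P(x) = tan(x) ⇒ μ = e^(∫tan(x)dx) = sec(x).
(sec(x) y)' = 79sec²(x) ⇒ sec(x) y = 79tan(x) + C.
Multiply by cos(x): y = 79sin(x) + C·cos(x).


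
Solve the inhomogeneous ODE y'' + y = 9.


Homogeneous part: r² + 1 = 0 ⇒ r = ±1i, so y_h = C₁cos(x) + C₂sin(x).
Try constant y_p = A; plug in: 1A = 9 ⇒ A = 9.
General solution: y = C₁cos(x) + C₂sin(x) + 9.


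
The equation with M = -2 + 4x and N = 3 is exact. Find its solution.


Check exactness: ∂M/∂y = 0 and ∂N/∂x = 0; equal, so the equation is exact.
Integrate M with respect to x (treating y as constant): ∫M dx = -2x + 2x^2 + h(y).
Differentiate w.r.t. y and set equal to N: the x-dependent terms already match, leaving h'(y) = 3. Integrate: h(y) = 3y.
So F(x,y) = 3y - 2x + 2x^2.
General solution: 3y - 2x + 2x^2 = C.


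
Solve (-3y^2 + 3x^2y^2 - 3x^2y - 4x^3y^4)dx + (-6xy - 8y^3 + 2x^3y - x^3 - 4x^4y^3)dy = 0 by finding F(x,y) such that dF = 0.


Check exactness: ∂M/∂y = -6y + 6x^2y - 3x^2 - 16x^3y^3 and ∂N/∂x = -6y + 6x^2y - 3x^2 - 16x^3y^3; equal, so the equation is exact.
Integrate M with respect to x (treating y as constant): ∫M dx = -3xy^2 + x^3y^2 - x^3y - x^4y^4 + h(y).
Differentiate w.r.t. y and set equal to N: the x-dependent terms already match, leaving h'(y) = -8y^3. Integrate: h(y) = -2y^4.
So F(x,y) = -3xy^2 - 2y^4 + x^3y^2 - x^3y - x^4y^4.
General solution: -3xy^2 - 2y^4 + x^3y^2 - x^3y - x^4y^4 = C.


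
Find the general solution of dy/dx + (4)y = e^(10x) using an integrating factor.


P(x) = 4 ⇒ μ = e^(4x).
(μ y)' = e^(14x) ⇒ μ y = e^(14x)/14 + C.
Divide by μ: y = (1/14)e^(10x) + Ce^(-4x).


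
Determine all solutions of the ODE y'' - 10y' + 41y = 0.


Characteristic equation: r² - 10r + 41 = 0.
Discriminant is negative; roots r = 5 ± 4i (complex conjugate pair).
General solution uses e^(α x)(C₁ cos(β x) + C₂ sin(β x)): y = e^(5x)(C₁cos(4x) + C₂sin(4x)).


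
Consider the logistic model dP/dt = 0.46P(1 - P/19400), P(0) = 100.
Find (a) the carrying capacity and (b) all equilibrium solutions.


Logistic ODE dP/dt = 0.46P(1 - P/19400) has equilibria where dP/dt = 0, i.e. P = 0 or P = 19400.
The coefficient (1 - P/K) = 0 when P = K, identifying K = 19400 as the carrying capacity.
(a) K = 19400; (b) equilibria P = 0 and P = 19400.


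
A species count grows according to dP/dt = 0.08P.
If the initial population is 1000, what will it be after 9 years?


The ODE dP/dt = 0.08P has solution P(t) = P(0)e^(0.08t).
Substitute P(0) = 1000 and t = 9: P(9) = 1000 e^(0.72) ≈ 2054.


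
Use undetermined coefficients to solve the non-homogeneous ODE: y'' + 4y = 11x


Homogeneous: r² + 4 = 0 ⇒ r = ±2i, y_h = C₁cos(2x) + C₂sin(2x).
Polynomial forcing; try y_p = Ax + B. Then y_p'' + 4 y_p = 4(Ax + B) = 11x, so B = 0 and A = 11/4.
General solution: y = C₁cos(2x) + C₂sin(2x) + (11/4)x.


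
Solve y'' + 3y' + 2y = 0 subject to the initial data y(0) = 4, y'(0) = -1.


Characteristic roots of r² + 3r + 2 = 0 are -2, -1.
General solution y = c₁ e^(-2x) + c₂ e^(-x).
Apply y(0) = 4: c₁ + c₂ = 4. Apply y'(0) = -1: -2 c₁ - 1 c₂ = -1.
Solve: c₁ = -3, c₂ = 7.
Particular solution: y = -3e^(-2x) + 7e^(-x).


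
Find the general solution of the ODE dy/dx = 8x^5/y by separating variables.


Separate variables: y dy = 8x^5 dx.
Integrate both sides: y²/2 = (4/3)x^6 + C₀.
Multiply by 2: y² = (8/3)x^6 + C.


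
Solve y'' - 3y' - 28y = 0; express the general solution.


Characteristic equation: r² - 3r - 28 = 0.
Factor: (r + 4)(r - 7) = 0 ⇒ r = -4, 7 (distinct real).
General solution: y = C₁e^(-4x) + C₂e^(7x).


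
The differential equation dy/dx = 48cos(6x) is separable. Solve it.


g(y) = 1, so integrate directly: y = ∫ 48cos(6x) dx = 8sin(6x) + C.


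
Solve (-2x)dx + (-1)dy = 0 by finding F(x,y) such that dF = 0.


Check exactness: ∂M/∂y = 0 and ∂N/∂x = 0; equal, so the equation is exact.
Integrate M with respect to x (treating y as constant): ∫M dx = -x^2 + h(y).
Differentiate w.r.t. y and set equal to N: the x-dependent terms already match, leaving h'(y) = -1. Integrate: h(y) = -y.
So F(x,y) = -x^2 - y.
General solution: -x^2 - y = C.


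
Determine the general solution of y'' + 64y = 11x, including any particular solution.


Homogeneous: r² + 64 = 0 ⇒ r = ±8i, y_h = C₁cos(8x) + C₂sin(8x).
Polynomial forcing; try y_p = Ax + B. Then y_p'' + 64 y_p = 64(Ax + B) = 11x, so B = 0 and A = 11/64.
General solution: y = C₁cos(8x) + C₂sin(8x) + (11/64)x.


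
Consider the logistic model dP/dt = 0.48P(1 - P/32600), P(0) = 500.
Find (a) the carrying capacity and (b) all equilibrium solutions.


Logistic ODE dP/dt = 0.48P(1 - P/32600) has equilibria where dP/dt = 0, i.e. P = 0 or P = 32600.
The coefficient (1 - P/K) = 0 when P = K, identifying K = 32600 as the carrying capacity.
(a) K = 32600; (b) equilibria P = 0 and P = 32600.


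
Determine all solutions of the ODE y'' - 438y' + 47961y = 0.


Characteristic equation: r² - 438r + 47961 = 0, i.e. (r - 219)² = 0.
Repeated root r = 219; include an x factor for the second linearly independent solution.
General solution: y = (C₁ + C₂x)e^(219x).


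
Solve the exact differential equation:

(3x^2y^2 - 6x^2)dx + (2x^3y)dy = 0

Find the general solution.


Check exactness: ∂M/∂y = 6x^2y and ∂N/∂x = 6x^2y; equal, so the equation is exact.
Integrate M with respect to x (treating y as constant): ∫M dx = x^3y^2 - 2x^3 + h(y).
Differentiate w.r.t. y and set equal to N: all terms match, so h'(y) = 0 and h is a constant absorbed into C.
General solution: x^3y^2 - 2x^3 = C.


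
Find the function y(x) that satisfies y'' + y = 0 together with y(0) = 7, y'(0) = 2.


Characteristic roots of r² + 1 = 0 are ±1i, so y = C₁cos(x) + C₂sin(x).
Apply y(0) = 7: C₁ = 7. Differentiate and apply y'(0) = 2: 1·C₂ = 2, so C₂ = 2.
Particular solution: y = 7cos(x) + 2sin(x).


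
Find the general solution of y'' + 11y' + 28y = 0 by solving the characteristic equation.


Characteristic equation: r² + 11r + 28 = 0.
Factor: (r + 4)(r + 7) = 0 ⇒ r = -4, -7 (distinct real).
General solution: y = C₁e^(-4x) + C₂e^(-7x).


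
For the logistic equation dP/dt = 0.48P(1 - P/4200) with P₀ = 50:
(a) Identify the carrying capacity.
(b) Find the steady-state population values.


Logistic ODE dP/dt = 0.48P(1 - P/4200) has equilibria where dP/dt = 0, i.e. P = 0 or P = 4200.
The coefficient (1 - P/K) = 0 when P = K, identifying K = 4200 as the carrying capacity.
(a) K = 4200; (b) equilibria P = 0 and P = 4200.


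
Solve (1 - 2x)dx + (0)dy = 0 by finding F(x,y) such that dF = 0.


Check exactness: ∂M/∂y = 0 and ∂N/∂x = 0; equal, so the equation is exact.
Integrate M with respect to x (treating y as constant): ∫M dx = x - x^2 + h(y).
Differentiate w.r.t. y and set equal to N: all terms match, so h'(y) = 0 and h is a constant absorbed into C.
General solution: x - x^2 = C.


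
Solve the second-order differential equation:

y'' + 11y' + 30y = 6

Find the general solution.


Characteristic roots of r² + 11r + 30 = 0 are -6, -5.
y_h = C₁e^(-6x) + C₂e^(-5x).
Constant forcing; try y_p = A. Then 30A = 6 ⇒ A = 1/5.
General solution: y = C₁e^(-6x) + C₂e^(-5x) + 1/5.


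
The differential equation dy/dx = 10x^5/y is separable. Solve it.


Separate variables: y dy = 10x^5 dx.
Integrate both sides: y²/2 = (5/3)x^6 + C₀.
Multiply by 2: y² = (10/3)x^6 + C.


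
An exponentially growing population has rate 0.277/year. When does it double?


Exponential growth: P(t) = P₀ e^(0.277t). Set P(t)/P₀ = 2: e^(0.277t) = 2.
Solve: t = ln(2)/0.277 ≈ 2.50 years.


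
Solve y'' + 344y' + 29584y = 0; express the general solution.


Characteristic equation: r² + 344r + 29584 = 0, i.e. (r + 172)² = 0.
Repeated root r = -172; include an x factor for the second linearly independent solution.
General solution: y = (C₁ + C₂x)e^(-172x).


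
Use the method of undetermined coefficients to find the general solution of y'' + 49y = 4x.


Homogeneous: r² + 49 = 0 ⇒ r = ±7i, y_h = C₁cos(7x) + C₂sin(7x).
Polynomial forcing; try y_p = Ax + B. Then y_p'' + 49 y_p = 49(Ax + B) = 4x, so B = 0 and A = 4/49.
General solution: y = C₁cos(7x) + C₂sin(7x) + (4/49)x.


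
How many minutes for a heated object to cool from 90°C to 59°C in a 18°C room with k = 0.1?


From T(t) = T_a + (T₀ - T_a)e^(-kt), set T(t) = 59:
(59 - 18) / (90 - 18) = e^(-0.1t), so t = -ln(0.569)/0.1 ≈ 5.6 minutes.


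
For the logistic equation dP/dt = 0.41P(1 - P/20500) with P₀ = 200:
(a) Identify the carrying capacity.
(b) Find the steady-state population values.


Logistic ODE dP/dt = 0.41P(1 - P/20500) has equilibria where dP/dt = 0, i.e. P = 0 or P = 20500.
The coefficient (1 - P/K) = 0 when P = K, identifying K = 20500 as the carrying capacity.
(a) K = 20500; (b) equilibria P = 0 and P = 20500.


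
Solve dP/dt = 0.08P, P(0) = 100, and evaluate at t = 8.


The ODE dP/dt = 0.08P has solution P(t) = P(0)e^(0.08t).
Substitute P(0) = 100 and t = 8: P(8) = 100 e^(0.64) ≈ 190.


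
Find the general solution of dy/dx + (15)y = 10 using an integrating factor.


P(x) = 15, Q(x) = 10; integrating factor μ = e^(15x).
(μ y)' = 10e^(15x) ⇒ μ y = (2/3)e^(15x) + C.
Divide by μ: y = 2/3 + Ce^(-15x).


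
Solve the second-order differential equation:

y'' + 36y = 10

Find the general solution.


Homogeneous part: r² + 36 = 0 ⇒ r = ±6i, so y_h = C₁cos(6x) + C₂sin(6x).
Try constant y_p = A; plug in: 36A = 10 ⇒ A = 5/18.
General solution: y = C₁cos(6x) + C₂sin(6x) + 5/18.


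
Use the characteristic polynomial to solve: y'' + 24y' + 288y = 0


Characteristic equation: r² + 24r + 288 = 0.
Discriminant is negative; roots r = -12 ± 12i (complex conjugate pair).
General solution uses e^(α x)(C₁ cos(β x) + C₂ sin(β x)): y = e^(-12x)(C₁cos(12x) + C₂sin(12x)).


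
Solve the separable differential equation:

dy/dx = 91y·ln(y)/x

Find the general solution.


Separate: dy/[y ln(y)] = 91 dx/x.
Substitute u = ln(y): du/u = 91 dx/x.
Integrate: ln|ln(y)| = 91ln|x| + C₀, hence ln(y) = C·x^91.


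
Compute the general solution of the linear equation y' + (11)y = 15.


P(x) = 11, Q(x) = 15; integrating factor μ = e^(11x).
(μ y)' = 15e^(11x) ⇒ μ y = (15/11)e^(11x) + C.
Divide by μ: y = 15/11 + Ce^(-11x).


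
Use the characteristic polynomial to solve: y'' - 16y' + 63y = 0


Characteristic equation: r² - 16r + 63 = 0.
Factor: (r - 7)(r - 9) = 0 ⇒ r = 7, 9 (distinct real).
General solution: y = C₁e^(7x) + C₂e^(9x).


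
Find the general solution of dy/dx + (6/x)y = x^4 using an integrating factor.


P(x) = 6/x ⇒ μ = x^6.
(x^6 y)' = x^10 ⇒ x^6 y = x^11/(11) + C.
Solve for y: y = (1/11)x^5 + C/x^6.


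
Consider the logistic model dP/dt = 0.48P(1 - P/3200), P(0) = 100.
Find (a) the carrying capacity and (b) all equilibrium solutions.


Logistic ODE dP/dt = 0.48P(1 - P/3200) has equilibria where dP/dt = 0, i.e. P = 0 or P = 3200.
The coefficient (1 - P/K) = 0 when P = K, identifying K = 3200 as the carrying capacity.
(a) K = 3200; (b) equilibria P = 0 and P = 3200.


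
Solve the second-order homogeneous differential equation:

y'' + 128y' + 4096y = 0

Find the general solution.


Characteristic equation: r² + 128r + 4096 = 0, i.e. (r + 64)² = 0.
Repeated root r = -64; include an x factor for the second linearly independent solution.
General solution: y = (C₁ + C₂x)e^(-64x).


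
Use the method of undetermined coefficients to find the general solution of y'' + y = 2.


Homogeneous part: r² + 1 = 0 ⇒ r = ±1i, so y_h = C₁cos(x) + C₂sin(x).
Try constant y_p = A; plug in: 1A = 2 ⇒ A = 2.
General solution: y = C₁cos(x) + C₂sin(x) + 2.


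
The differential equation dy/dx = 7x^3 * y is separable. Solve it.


Separate variables: dy/y = 7x^3 dx.
Integrate: ln|y| = (7/4)x^4 + C₀.
Exponentiate: y = Ce^((7/4)x^4).


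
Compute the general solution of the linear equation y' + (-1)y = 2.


P(x) = -1 ⇒ μ = e^(-x).
(μ y)' = 2e^(-x) ⇒ μ y = -2e^(-x) + C.
Divide by μ: y = -2 + Ce^(x).


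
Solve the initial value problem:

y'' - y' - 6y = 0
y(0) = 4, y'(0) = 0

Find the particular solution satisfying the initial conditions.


Characteristic roots of r² - r - 6 = 0 are -2, 3.
General solution y = c₁ e^(-2x) + c₂ e^(3x).
Apply y(0) = 4: c₁ + c₂ = 4. Apply y'(0) = 0: -2 c₁ + 3 c₂ = 0.
Solve: c₁ = 12/5, c₂ = 8/5.
Particular solution: y = (12/5)e^(-2x) + (8/5)e^(3x).


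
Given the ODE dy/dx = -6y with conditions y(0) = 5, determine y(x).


General solution of y' = -6y is y = Ce^(-6x).
Apply y(0) = 5: C = 5.
Particular solution: y = 5e^(-6x).


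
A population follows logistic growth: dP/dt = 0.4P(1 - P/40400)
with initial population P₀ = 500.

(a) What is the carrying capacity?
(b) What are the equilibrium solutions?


Logistic ODE dP/dt = 0.4P(1 - P/40400) has equilibria where dP/dt = 0, i.e. P = 0 or P = 40400.
The coefficient (1 - P/K) = 0 when P = K, identifying K = 40400 as the carrying capacity.
(a) K = 40400; (b) equilibria P = 0 and P = 40400.


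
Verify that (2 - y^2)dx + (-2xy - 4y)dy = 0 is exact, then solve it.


Check exactness: ∂M/∂y = -2y and ∂N/∂x = -2y; equal, so the equation is exact.
Integrate M with respect to x (treating y as constant): ∫M dx = 2x - xy^2 + h(y).
Differentiate w.r.t. y and set equal to N: the x-dependent terms already match, leaving h'(y) = -4y. Integrate: h(y) = -2y^2.
So F(x,y) = 2x - xy^2 - 2y^2.
General solution: 2x - xy^2 - 2y^2 = C.
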